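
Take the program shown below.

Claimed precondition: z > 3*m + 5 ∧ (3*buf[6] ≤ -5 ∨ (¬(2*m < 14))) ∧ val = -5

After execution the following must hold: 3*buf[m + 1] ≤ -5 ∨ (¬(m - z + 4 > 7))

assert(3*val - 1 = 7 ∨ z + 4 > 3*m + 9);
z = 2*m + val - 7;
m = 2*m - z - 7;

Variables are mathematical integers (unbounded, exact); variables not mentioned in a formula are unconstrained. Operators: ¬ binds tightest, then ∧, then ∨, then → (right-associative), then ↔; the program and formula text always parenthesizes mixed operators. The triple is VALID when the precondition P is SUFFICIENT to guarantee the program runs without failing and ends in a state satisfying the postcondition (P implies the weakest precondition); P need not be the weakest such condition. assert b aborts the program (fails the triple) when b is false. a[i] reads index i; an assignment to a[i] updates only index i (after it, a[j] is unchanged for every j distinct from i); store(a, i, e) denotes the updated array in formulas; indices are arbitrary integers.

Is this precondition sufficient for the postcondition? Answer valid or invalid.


Working backward. After the program, the postcondition 3*buf[m + 1] ≤ -5 ∨ (¬(m - z + 4 > 7)) must hold; in canonical form it is 3*buf[m + 1] ≤ -5 ∨ (¬(m > z + 3)).
Before m := 2*m - z - 7: 3*buf[2*m - z - 6] ≤ -5 ∨ (¬(2*m > 2*z + 10))
Before z := 2*m + val - 7: 3*buf[-val + 1] ≤ -5 ∨ (¬(2*m + 2*val < 4))
Before assert 3*val - 1 = 7 ∨ z + 4 > 3*m + 9: (3*val = 8 ∨ z > 3*m + 5) ∧ (3*buf[-val + 1] ≤ -5 ∨ (¬(2*m + 2*val < 4)))
The weakest precondition is (3*val = 8 ∨ z > 3*m + 5) ∧ (3*buf[-val + 1] ≤ -5 ∨ (¬(2*m + 2*val < 4))).
Check whether z > 3*m + 5 ∧ (3*buf[6] ≤ -5 ∨ (¬(2*m < 14))) ∧ val = -5 implies it.
Every state satisfying the precondition satisfies the weakest precondition: the implication holds.
Answer: valid


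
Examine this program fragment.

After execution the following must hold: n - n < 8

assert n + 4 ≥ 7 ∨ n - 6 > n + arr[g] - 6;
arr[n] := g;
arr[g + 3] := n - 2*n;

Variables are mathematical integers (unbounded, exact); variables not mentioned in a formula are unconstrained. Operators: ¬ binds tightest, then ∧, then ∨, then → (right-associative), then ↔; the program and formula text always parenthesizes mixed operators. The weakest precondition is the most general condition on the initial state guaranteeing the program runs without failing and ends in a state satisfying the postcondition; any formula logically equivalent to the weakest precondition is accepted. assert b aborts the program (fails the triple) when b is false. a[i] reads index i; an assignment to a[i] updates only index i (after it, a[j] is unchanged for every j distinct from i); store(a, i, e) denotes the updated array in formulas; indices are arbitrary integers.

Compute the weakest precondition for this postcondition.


Working backward. After the program, the postcondition n - n < 8 must hold; in canonical form it is true.
Before arr[g + 3] := n - 2*n: true
Before arr[n] := g: true
Before assert n + 4 ≥ 7 ∨ n - 6 > n + arr[g] - 6: n ≥ 3 ∨ arr[g] < 0
Answer: WP = n ≥ 3 ∨ arr[g] < 0


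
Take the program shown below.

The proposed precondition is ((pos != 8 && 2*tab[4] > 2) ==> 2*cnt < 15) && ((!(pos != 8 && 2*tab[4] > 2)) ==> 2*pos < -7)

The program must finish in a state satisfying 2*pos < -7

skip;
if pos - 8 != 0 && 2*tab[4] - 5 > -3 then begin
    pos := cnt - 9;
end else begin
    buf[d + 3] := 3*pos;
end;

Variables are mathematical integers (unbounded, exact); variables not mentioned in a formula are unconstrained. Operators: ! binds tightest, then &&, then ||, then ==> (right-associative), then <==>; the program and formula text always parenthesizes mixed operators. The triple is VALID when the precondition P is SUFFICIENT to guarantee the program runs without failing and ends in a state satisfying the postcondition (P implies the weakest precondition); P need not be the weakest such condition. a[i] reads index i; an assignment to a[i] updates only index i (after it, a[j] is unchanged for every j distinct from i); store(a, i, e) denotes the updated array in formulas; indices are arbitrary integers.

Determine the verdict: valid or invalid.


Working backward. After the program, 2*pos < -7 must hold.
Then branch requires 2*cnt < 11; else branch requires 2*pos < -7.
Before the if: ((pos != 8 && 2*tab[4] > 2) ==> 2*cnt < 11) && ((!(pos != 8 && 2*tab[4] > 2)) ==> 2*pos < -7)
Before skip: ((pos != 8 && 2*tab[4] > 2) ==> 2*cnt < 11) && ((!(pos != 8 && 2*tab[4] > 2)) ==> 2*pos < -7)
The weakest precondition is ((pos != 8 && 2*tab[4] > 2) ==> 2*cnt < 11) && ((!(pos != 8 && 2*tab[4] > 2)) ==> 2*pos < -7).
Check whether ((pos != 8 && 2*tab[4] > 2) ==> 2*cnt < 15) && ((!(pos != 8 && 2*tab[4] > 2)) ==> 2*pos < -7) implies it.
Countermodel: at the initial state cnt = 6, pos = 9, tab = {[4] = 2, elsewhere 2}, the precondition holds but the weakest precondition fails.
Answer: invalid


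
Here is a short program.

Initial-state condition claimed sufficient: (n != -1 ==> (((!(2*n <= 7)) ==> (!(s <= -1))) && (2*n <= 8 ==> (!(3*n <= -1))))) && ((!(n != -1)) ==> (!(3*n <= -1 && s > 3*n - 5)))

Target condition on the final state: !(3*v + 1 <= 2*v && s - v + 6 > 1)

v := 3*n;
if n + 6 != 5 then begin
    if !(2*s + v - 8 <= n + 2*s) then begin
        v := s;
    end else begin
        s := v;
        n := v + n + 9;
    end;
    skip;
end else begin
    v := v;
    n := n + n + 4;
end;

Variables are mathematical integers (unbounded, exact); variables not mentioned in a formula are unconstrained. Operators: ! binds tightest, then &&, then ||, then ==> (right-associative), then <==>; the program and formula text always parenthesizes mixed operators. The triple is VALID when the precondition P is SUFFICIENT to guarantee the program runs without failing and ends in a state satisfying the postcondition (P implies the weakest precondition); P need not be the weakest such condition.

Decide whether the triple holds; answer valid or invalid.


Working backward. After the program, the postcondition !(3*v + 1 <= 2*v && s - v + 6 > 1) must hold; in canonical form it is !(v <= -1 && s > v - 5).
Then branch requires ((!(v <= n + 8)) ==> (!(s <= -1))) && (v <= n + 8 ==> (!(v <= -1))); else branch requires !(v <= -1 && s > v - 5).
Before the if: (n != -1 ==> (((!(v <= n + 8)) ==> (!(s <= -1))) && (v <= n + 8 ==> (!(v <= -1))))) && ((!(n != -1)) ==> (!(v <= -1 && s > v - 5)))
Before v := 3*n: (n != -1 ==> (((!(2*n <= 8)) ==> (!(s <= -1))) && (2*n <= 8 ==> (!(3*n <= -1))))) && ((!(n != -1)) ==> (!(3*n <= -1 && s > 3*n - 5)))
The weakest precondition is (n != -1 ==> (((!(2*n <= 8)) ==> (!(s <= -1))) && (2*n <= 8 ==> (!(3*n <= -1))))) && ((!(n != -1)) ==> (!(3*n <= -1 && s > 3*n - 5))).
Check whether (n != -1 ==> (((!(2*n <= 7)) ==> (!(s <= -1))) && (2*n <= 8 ==> (!(3*n <= -1))))) && ((!(n != -1)) ==> (!(3*n <= -1 && s > 3*n - 5))) implies it.
Every state satisfying the precondition satisfies the weakest precondition: the implication holds.
Answer: valid


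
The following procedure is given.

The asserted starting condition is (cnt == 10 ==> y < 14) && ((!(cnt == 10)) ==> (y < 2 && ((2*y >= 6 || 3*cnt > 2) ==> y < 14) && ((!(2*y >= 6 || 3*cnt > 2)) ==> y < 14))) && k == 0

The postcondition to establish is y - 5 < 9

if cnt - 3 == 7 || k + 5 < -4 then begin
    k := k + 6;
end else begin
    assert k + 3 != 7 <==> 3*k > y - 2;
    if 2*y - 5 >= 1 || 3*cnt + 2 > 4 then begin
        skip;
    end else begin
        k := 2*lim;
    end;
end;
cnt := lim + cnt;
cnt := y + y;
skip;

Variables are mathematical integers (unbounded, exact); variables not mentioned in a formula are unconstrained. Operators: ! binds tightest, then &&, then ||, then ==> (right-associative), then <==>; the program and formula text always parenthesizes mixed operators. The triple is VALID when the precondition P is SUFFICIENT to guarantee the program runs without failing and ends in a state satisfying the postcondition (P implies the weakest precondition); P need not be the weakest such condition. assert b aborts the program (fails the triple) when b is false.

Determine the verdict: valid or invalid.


Working backward. After the program, the postcondition y - 5 < 9 must hold; in canonical form it is y < 14.
Before skip: y < 14
Before cnt := y + y: y < 14
Before cnt := lim + cnt: y < 14
Then branch requires y < 14; else branch requires (k != 4 <==> 3*k > y - 2) && ((2*y >= 6 || 3*cnt > 2) ==> y < 14) && ((!(2*y >= 6 || 3*cnt > 2)) ==> y < 14).
Before the if: ((cnt == 10 || k < -9) ==> y < 14) && ((!(cnt == 10 || k < -9)) ==> ((k != 4 <==> 3*k > y - 2) && ((2*y >= 6 || 3*cnt > 2) ==> y < 14) && ((!(2*y >= 6 || 3*cnt > 2)) ==> y < 14)))
The weakest precondition is ((cnt == 10 || k < -9) ==> y < 14) && ((!(cnt == 10 || k < -9)) ==> ((k != 4 <==> 3*k > y - 2) && ((2*y >= 6 || 3*cnt > 2) ==> y < 14) && ((!(2*y >= 6 || 3*cnt > 2)) ==> y < 14))).
Check whether (cnt == 10 ==> y < 14) && ((!(cnt == 10)) ==> (y < 2 && ((2*y >= 6 || 3*cnt > 2) ==> y < 14) && ((!(2*y >= 6 || 3*cnt > 2)) ==> y < 14))) && k == 0 implies it.
Every state satisfying the precondition satisfies the weakest precondition: the implication holds.
Answer: valid


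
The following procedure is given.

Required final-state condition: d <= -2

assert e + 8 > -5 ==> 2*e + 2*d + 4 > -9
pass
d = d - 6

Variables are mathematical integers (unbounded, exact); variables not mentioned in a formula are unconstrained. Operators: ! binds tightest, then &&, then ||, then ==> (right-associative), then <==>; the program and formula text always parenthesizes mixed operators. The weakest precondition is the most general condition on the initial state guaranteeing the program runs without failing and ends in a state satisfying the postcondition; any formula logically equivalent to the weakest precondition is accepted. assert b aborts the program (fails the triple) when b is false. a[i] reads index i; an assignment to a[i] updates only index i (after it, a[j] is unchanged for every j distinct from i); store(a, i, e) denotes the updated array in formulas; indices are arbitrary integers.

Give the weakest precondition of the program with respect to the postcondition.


Working backward. After the program, d <= -2 must hold.
Before d := d - 6: d <= 4
Before skip: d <= 4
Before assert e + 8 > -5 ==> 2*e + 2*d + 4 > -9: (e > -13 ==> 2*d + 2*e > -13) && d <= 4
Answer: WP = (e > -13 ==> 2*d + 2*e > -13) && d <= 4


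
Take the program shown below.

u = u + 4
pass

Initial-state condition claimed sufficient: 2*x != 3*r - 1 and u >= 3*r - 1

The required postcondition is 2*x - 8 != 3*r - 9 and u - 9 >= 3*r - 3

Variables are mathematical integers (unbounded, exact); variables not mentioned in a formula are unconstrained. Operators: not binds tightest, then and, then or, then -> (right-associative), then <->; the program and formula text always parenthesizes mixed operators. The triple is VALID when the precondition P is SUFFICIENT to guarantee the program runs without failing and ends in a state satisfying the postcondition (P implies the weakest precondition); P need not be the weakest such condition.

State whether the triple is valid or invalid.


Working backward. After the program, the postcondition 2*x - 8 != 3*r - 9 and u - 9 >= 3*r - 3 must hold; in canonical form it is 2*x != 3*r - 1 and u >= 3*r + 6.
Before skip: 2*x != 3*r - 1 and u >= 3*r + 6
Before u := u + 4: 2*x != 3*r - 1 and u >= 3*r + 2
The weakest precondition is 2*x != 3*r - 1 and u >= 3*r + 2.
Check whether 2*x != 3*r - 1 and u >= 3*r - 1 implies it.
Countermodel: at the initial state r = 0, u = 0, x = 0, the precondition holds but the weakest precondition fails.
Answer: invalid


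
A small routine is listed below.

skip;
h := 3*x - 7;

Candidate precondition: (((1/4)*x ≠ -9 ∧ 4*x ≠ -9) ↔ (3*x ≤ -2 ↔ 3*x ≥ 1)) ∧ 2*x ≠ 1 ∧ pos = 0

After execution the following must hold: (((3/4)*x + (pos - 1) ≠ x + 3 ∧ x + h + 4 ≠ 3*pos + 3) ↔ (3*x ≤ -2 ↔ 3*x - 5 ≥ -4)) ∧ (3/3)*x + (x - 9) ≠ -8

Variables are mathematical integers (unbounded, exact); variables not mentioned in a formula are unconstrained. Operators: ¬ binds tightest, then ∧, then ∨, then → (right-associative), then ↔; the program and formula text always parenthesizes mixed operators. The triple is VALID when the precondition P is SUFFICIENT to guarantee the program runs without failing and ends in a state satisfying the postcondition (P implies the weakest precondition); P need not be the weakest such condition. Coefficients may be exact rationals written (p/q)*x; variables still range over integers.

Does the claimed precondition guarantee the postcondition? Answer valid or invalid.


Working backward. After the program, the postcondition (((3/4)*x + (pos - 1) ≠ x + 3 ∧ x + h + 4 ≠ 3*pos + 3) ↔ (3*x ≤ -2 ↔ 3*x - 5 ≥ -4)) ∧ (3/3)*x + (x - 9) ≠ -8 must hold; in canonical form it is ((pos ≠ (1/4)*x + 4 ∧ h + x ≠ 3*pos - 1) ↔ (3*x ≤ -2 ↔ 3*x ≥ 1)) ∧ 2*x ≠ 1.
Before h := 3*x - 7: ((pos ≠ (1/4)*x + 4 ∧ 4*x ≠ 3*pos + 6) ↔ (3*x ≤ -2 ↔ 3*x ≥ 1)) ∧ 2*x ≠ 1
Before skip: ((pos ≠ (1/4)*x + 4 ∧ 4*x ≠ 3*pos + 6) ↔ (3*x ≤ -2 ↔ 3*x ≥ 1)) ∧ 2*x ≠ 1
The weakest precondition is ((pos ≠ (1/4)*x + 4 ∧ 4*x ≠ 3*pos + 6) ↔ (3*x ≤ -2 ↔ 3*x ≥ 1)) ∧ 2*x ≠ 1.
Check whether (((1/4)*x ≠ -9 ∧ 4*x ≠ -9) ↔ (3*x ≤ -2 ↔ 3*x ≥ 1)) ∧ 2*x ≠ 1 ∧ pos = 0 implies it.
Countermodel: at the initial state pos = 0, x = -36, the precondition holds but the weakest precondition fails.
Answer: invalid


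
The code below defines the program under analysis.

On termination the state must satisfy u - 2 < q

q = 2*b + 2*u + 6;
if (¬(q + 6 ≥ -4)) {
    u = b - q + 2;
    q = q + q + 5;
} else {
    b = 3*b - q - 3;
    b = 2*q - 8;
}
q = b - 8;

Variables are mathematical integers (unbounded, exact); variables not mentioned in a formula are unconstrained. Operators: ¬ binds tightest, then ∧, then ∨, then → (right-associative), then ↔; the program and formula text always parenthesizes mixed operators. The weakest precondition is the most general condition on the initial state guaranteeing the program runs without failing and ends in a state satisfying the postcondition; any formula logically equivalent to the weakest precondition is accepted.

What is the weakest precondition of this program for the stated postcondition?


Working backward. After the program, the postcondition u - 2 < q must hold; in canonical form it is u < q + 2.
Before q := b - 8: u < b - 6
Then branch requires q > 8; else branch requires u < 2*q - 14.
Before the if: ((¬(q ≥ -10)) → q > 8) ∧ (q ≥ -10 → u < 2*q - 14)
Before q := 2*b + 2*u + 6: ((¬(2*b + 2*u ≥ -16)) → 2*b + 2*u > 2) ∧ (2*b + 2*u ≥ -16 → 4*b + 3*u > 2)
Answer: WP = ((¬(2*b + 2*u ≥ -16)) → 2*b + 2*u > 2) ∧ (2*b + 2*u ≥ -16 → 4*b + 3*u > 2)


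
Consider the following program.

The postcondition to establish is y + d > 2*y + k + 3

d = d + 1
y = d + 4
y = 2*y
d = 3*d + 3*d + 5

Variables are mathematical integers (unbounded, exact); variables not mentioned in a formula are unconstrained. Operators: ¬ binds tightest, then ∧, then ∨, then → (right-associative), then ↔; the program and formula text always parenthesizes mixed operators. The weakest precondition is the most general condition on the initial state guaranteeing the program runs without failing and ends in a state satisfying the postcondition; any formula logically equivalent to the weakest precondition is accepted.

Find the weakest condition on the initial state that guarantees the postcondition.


Working backward. After the program, the postcondition y + d > 2*y + k + 3 must hold; in canonical form it is d > k + y + 3.
Before d := 3*d + 3*d + 5: 6*d > k + y - 2
Before y := 2*y: 6*d > k + 2*y - 2
Before y := d + 4: 4*d > k + 6
Before d := d + 1: 4*d > k + 2
Answer: WP = 4*d > k + 2


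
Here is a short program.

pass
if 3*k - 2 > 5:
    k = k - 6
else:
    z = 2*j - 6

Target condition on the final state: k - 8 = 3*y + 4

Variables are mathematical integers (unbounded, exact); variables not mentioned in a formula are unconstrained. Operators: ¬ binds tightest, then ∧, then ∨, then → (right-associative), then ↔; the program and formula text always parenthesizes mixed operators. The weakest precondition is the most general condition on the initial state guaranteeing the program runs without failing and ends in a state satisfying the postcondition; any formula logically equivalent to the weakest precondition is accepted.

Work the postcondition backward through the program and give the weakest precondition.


Working backward. After the program, the postcondition k - 8 = 3*y + 4 must hold; in canonical form it is k = 3*y + 12.
Then branch requires k = 3*y + 18; else branch requires k = 3*y + 12.
Before the if: (3*k > 7 → k = 3*y + 18) ∧ ((¬(3*k > 7)) → k = 3*y + 12)
Before skip: (3*k > 7 → k = 3*y + 18) ∧ ((¬(3*k > 7)) → k = 3*y + 12)
Answer: WP = (3*k > 7 → k = 3*y + 18) ∧ ((¬(3*k > 7)) → k = 3*y + 12)


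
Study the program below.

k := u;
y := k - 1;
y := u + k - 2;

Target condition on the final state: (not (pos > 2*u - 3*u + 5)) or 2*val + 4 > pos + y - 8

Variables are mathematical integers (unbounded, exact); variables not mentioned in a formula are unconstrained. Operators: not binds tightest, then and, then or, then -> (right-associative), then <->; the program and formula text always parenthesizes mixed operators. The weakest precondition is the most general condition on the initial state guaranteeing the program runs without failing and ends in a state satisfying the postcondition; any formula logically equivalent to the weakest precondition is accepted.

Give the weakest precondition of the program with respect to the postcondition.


Working backward. After the program, the postcondition (not (pos > 2*u - 3*u + 5)) or 2*val + 4 > pos + y - 8 must hold; in canonical form it is (not (pos + u > 5)) or 2*val > pos + y - 12.
Before y := u + k - 2: (not (pos + u > 5)) or 2*val > k + pos + u - 14
Before y := k - 1: (not (pos + u > 5)) or 2*val > k + pos + u - 14
Before k := u: (not (pos + u > 5)) or 2*val > pos + 2*u - 14
Answer: WP = (not (pos + u > 5)) or 2*val > pos + 2*u - 14


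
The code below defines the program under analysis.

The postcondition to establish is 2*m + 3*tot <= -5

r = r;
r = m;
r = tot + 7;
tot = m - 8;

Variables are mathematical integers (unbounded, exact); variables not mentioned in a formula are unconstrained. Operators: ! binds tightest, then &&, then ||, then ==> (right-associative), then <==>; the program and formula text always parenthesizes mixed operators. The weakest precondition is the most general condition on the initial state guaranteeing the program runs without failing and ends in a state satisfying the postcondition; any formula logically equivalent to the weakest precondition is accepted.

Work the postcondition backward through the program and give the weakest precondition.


Working backward. After the program, 2*m + 3*tot <= -5 must hold.
Before tot := m - 8: 5*m <= 19
Before r := tot + 7: 5*m <= 19
Before r := m: 5*m <= 19
Before r := r: 5*m <= 19
Answer: WP = 5*m <= 19


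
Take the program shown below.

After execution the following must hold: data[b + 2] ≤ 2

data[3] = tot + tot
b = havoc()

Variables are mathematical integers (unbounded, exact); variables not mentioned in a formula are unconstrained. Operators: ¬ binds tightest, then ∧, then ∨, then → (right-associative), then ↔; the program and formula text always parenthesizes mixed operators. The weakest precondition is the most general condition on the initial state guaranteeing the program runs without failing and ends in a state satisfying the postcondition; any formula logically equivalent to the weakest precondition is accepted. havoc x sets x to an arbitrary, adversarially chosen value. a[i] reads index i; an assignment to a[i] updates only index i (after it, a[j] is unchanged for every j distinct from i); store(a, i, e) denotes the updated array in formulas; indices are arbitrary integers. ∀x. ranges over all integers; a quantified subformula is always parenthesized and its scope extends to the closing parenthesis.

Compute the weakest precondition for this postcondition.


Working backward. After the program, data[b + 2] ≤ 2 must hold.
Before havoc b: ∀b_1. data[b_1 + 2] ≤ 2
Before data[3] := tot + tot: ∀b_1. store(data, 3, 2*tot)[b_1 + 2] ≤ 2
Answer: WP = ∀b_1. store(data, 3, 2*tot)[b_1 + 2] ≤ 2


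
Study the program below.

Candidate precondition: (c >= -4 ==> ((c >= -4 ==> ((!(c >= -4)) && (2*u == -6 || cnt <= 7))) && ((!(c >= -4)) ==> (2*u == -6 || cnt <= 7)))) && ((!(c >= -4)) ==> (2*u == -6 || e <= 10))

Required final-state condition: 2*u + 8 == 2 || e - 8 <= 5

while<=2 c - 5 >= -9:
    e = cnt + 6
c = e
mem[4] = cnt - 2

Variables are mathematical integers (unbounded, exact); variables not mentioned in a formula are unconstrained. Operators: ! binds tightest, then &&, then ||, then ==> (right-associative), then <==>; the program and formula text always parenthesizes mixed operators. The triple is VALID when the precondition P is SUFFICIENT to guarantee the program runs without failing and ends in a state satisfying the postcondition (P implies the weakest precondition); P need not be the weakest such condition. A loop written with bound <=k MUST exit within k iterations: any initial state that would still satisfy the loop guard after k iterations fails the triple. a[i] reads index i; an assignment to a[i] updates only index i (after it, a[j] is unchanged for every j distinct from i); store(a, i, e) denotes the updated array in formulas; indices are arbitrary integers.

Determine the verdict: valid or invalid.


Working backward. After the program, the postcondition 2*u + 8 == 2 || e - 8 <= 5 must hold; in canonical form it is 2*u == -6 || e <= 13.
Before mem[4] := cnt - 2: 2*u == -6 || e <= 13
Before c := e: 2*u == -6 || e <= 13
Before the loop (bound <=2), unroll the exhaustion recursion (WP_0 = exit-now case; WP_j = one more guarded iteration, up to j = 2):
  WP_0: (!(c >= -4)) && (2*u == -6 || e <= 13)
  WP_1: (c >= -4 ==> ((!(c >= -4)) && (2*u == -6 || cnt <= 7))) && ((!(c >= -4)) ==> (2*u == -6 || e <= 13))
  WP_2: (c >= -4 ==> ((c >= -4 ==> ((!(c >= -4)) && (2*u == -6 || cnt <= 7))) && ((!(c >= -4)) ==> (2*u == -6 || cnt <= 7)))) && ((!(c >= -4)) ==> (2*u == -6 || e <= 13))
So before the loop: (c >= -4 ==> ((c >= -4 ==> ((!(c >= -4)) && (2*u == -6 || cnt <= 7))) && ((!(c >= -4)) ==> (2*u == -6 || cnt <= 7)))) && ((!(c >= -4)) ==> (2*u == -6 || e <= 13))
The weakest precondition is (c >= -4 ==> ((c >= -4 ==> ((!(c >= -4)) && (2*u == -6 || cnt <= 7))) && ((!(c >= -4)) ==> (2*u == -6 || cnt <= 7)))) && ((!(c >= -4)) ==> (2*u == -6 || e <= 13)).
Check whether (c >= -4 ==> ((c >= -4 ==> ((!(c >= -4)) && (2*u == -6 || cnt <= 7))) && ((!(c >= -4)) ==> (2*u == -6 || cnt <= 7)))) && ((!(c >= -4)) ==> (2*u == -6 || e <= 10)) implies it.
Every state satisfying the precondition satisfies the weakest precondition: the implication holds.
Answer: valid


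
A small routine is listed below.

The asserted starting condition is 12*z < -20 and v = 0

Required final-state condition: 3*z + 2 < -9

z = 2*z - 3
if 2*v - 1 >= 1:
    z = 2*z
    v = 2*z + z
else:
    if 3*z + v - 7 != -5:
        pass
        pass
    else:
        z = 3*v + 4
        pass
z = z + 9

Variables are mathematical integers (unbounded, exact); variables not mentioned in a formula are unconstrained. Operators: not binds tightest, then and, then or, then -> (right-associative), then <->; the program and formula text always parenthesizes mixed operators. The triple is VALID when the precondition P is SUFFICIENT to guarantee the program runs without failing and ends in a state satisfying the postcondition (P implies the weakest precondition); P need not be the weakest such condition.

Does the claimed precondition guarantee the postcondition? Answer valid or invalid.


Working backward. After the program, the postcondition 3*z + 2 < -9 must hold; in canonical form it is 3*z < -11.
Before z := z + 9: 3*z < -38
Then branch requires 6*z < -38; else branch requires (v + 3*z != 2 -> 3*z < -38) and ((not (v + 3*z != 2)) -> 9*v < -50).
Before the if: (2*v >= 2 -> 6*z < -38) and ((not (2*v >= 2)) -> ((v + 3*z != 2 -> 3*z < -38) and ((not (v + 3*z != 2)) -> 9*v < -50)))
Before z := 2*z - 3: (2*v >= 2 -> 12*z < -20) and ((not (2*v >= 2)) -> ((v + 6*z != 11 -> 6*z < -29) and ((not (v + 6*z != 11)) -> 9*v < -50)))
The weakest precondition is (2*v >= 2 -> 12*z < -20) and ((not (2*v >= 2)) -> ((v + 6*z != 11 -> 6*z < -29) and ((not (v + 6*z != 11)) -> 9*v < -50))).
Check whether 12*z < -20 and v = 0 implies it.
Countermodel: at the initial state v = 0, z = -4, the precondition holds but the weakest precondition fails.
Answer: invalid


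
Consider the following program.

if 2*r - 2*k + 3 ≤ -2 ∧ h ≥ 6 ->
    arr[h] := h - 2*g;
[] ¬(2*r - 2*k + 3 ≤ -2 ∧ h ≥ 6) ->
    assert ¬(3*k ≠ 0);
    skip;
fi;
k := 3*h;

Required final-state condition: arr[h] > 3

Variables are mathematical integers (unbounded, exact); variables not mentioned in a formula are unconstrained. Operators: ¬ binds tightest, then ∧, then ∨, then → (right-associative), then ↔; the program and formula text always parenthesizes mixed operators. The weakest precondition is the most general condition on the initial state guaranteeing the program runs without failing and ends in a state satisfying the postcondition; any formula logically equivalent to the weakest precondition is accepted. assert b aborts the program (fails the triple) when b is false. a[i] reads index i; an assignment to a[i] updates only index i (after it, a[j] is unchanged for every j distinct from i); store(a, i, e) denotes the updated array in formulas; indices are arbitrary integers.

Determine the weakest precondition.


Working backward. After the program, arr[h] > 3 must hold.
Before k := 3*h: arr[h] > 3
Then branch requires store(arr, h, -2*g + h)[h] > 3; else branch requires (¬(3*k ≠ 0)) ∧ arr[h] > 3.
Before the if: ((2*r ≤ 2*k - 5 ∧ h ≥ 6) → store(arr, h, -2*g + h)[h] > 3) ∧ ((¬(2*r ≤ 2*k - 5 ∧ h ≥ 6)) → ((¬(3*k ≠ 0)) ∧ arr[h] > 3))
Answer: WP = ((2*r ≤ 2*k - 5 ∧ h ≥ 6) → store(arr, h, -2*g + h)[h] > 3) ∧ ((¬(2*r ≤ 2*k - 5 ∧ h ≥ 6)) → ((¬(3*k ≠ 0)) ∧ arr[h] > 3))


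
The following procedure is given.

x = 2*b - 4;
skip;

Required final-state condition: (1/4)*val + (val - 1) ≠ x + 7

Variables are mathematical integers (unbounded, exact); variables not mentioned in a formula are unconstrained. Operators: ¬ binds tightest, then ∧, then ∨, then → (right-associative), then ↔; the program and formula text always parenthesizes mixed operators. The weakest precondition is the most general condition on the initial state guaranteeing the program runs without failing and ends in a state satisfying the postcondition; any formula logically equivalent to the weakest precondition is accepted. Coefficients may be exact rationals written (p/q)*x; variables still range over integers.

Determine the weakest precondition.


Working backward. After the program, the postcondition (1/4)*val + (val - 1) ≠ x + 7 must hold; in canonical form it is (5/4)*val ≠ x + 8.
Before skip: (5/4)*val ≠ x + 8
Before x := 2*b - 4: (5/4)*val ≠ 2*b + 4
Answer: WP = (5/4)*val ≠ 2*b + 4


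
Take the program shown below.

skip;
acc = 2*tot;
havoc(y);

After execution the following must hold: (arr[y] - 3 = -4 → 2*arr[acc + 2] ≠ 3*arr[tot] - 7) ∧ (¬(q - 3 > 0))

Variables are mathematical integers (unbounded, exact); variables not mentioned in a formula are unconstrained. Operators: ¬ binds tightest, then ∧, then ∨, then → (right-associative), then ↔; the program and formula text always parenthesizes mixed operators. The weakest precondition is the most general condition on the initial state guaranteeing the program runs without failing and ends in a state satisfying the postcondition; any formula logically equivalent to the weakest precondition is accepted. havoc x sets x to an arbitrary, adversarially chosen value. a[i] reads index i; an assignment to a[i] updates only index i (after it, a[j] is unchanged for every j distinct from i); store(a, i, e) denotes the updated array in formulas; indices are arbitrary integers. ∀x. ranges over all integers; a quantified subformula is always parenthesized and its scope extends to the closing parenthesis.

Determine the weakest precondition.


Working backward. After the program, the postcondition (arr[y] - 3 = -4 → 2*arr[acc + 2] ≠ 3*arr[tot] - 7) ∧ (¬(q - 3 > 0)) must hold; in canonical form it is (arr[y] = -1 → 2*arr[acc + 2] ≠ 3*arr[tot] - 7) ∧ (¬(q > 3)).
Before havoc y: ∀y_1. ((arr[y_1] = -1 → 2*arr[acc + 2] ≠ 3*arr[tot] - 7) ∧ (¬(q > 3)))
Before acc := 2*tot: ∀y_1. ((arr[y_1] = -1 → 2*arr[2*tot + 2] ≠ 3*arr[tot] - 7) ∧ (¬(q > 3)))
Before skip: ∀y_1. ((arr[y_1] = -1 → 2*arr[2*tot + 2] ≠ 3*arr[tot] - 7) ∧ (¬(q > 3)))
Answer: WP = ∀y_1. ((arr[y_1] = -1 → 2*arr[2*tot + 2] ≠ 3*arr[tot] - 7) ∧ (¬(q > 3)))


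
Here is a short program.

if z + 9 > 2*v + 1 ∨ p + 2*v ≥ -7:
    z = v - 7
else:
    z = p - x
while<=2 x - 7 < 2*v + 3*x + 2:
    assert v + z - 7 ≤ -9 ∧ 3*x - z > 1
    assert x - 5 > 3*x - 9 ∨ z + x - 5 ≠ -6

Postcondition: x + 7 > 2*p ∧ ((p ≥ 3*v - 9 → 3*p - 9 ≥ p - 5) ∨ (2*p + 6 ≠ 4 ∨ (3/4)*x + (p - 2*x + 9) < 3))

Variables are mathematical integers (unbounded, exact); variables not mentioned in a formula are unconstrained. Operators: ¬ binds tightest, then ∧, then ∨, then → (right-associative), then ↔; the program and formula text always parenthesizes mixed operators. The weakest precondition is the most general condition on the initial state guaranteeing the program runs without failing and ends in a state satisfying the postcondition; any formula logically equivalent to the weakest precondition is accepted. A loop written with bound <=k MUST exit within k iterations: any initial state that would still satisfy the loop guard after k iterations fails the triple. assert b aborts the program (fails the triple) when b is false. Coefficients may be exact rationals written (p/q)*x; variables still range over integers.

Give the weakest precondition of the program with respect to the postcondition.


Working backward. After the program, the postcondition x + 7 > 2*p ∧ ((p ≥ 3*v - 9 → 3*p - 9 ≥ p - 5) ∨ (2*p + 6 ≠ 4 ∨ (3/4)*x + (p - 2*x + 9) < 3)) must hold; in canonical form it is x > 2*p - 7 ∧ ((p ≥ 3*v - 9 → 2*p ≥ 4) ∨ 2*p ≠ -2 ∨ p < (5/4)*x - 6).
Before the loop (bound <=2), unroll the exhaustion recursion (WP_0 = exit-now case; WP_j = one more guarded iteration, up to j = 2):
  WP_0: (¬(2*v + 2*x > -9)) ∧ x > 2*p - 7 ∧ ((p ≥ 3*v - 9 → 2*p ≥ 4) ∨ 2*p ≠ -2 ∨ p < (5/4)*x - 6)
  WP_1: (2*v + 2*x > -9 → (v + z ≤ -2 ∧ 3*x > z + 1 ∧ (2*x < 4 ∨ x + z ≠ -1) ∧ (¬(2*v + 2*x > -9)) ∧ x > 2*p - 7 ∧ ((p ≥ 3*v - 9 → 2*p ≥ 4) ∨ 2*p ≠ -2 ∨ p < (5/4)*x - 6))) ∧ ((¬(2*v + 2*x > -9)) → (x > 2*p - 7 ∧ ((p ≥ 3*v - 9 → 2*p ≥ 4) ∨ 2*p ≠ -2 ∨ p < (5/4)*x - 6)))
  WP_2: (2*v + 2*x > -9 → (v + z ≤ -2 ∧ 3*x > z + 1 ∧ (2*x < 4 ∨ x + z ≠ -1) ∧ (2*v + 2*x > -9 → (v + z ≤ -2 ∧ 3*x > z + 1 ∧ (2*x < 4 ∨ x + z ≠ -1) ∧ (¬(2*v + 2*x > -9)) ∧ x > 2*p - 7 ∧ ((p ≥ 3*v - 9 → 2*p ≥ 4) ∨ 2*p ≠ -2 ∨ p < (5/4)*x - 6))) ∧ ((¬(2*v + 2*x > -9)) → (x > 2*p - 7 ∧ ((p ≥ 3*v - 9 → 2*p ≥ 4) ∨ 2*p ≠ -2 ∨ p < (5/4)*x - 6))))) ∧ ((¬(2*v + 2*x > -9)) → (x > 2*p - 7 ∧ ((p ≥ 3*v - 9 → 2*p ≥ 4) ∨ 2*p ≠ -2 ∨ p < (5/4)*x - 6)))
So before the loop: (2*v + 2*x > -9 → (v + z ≤ -2 ∧ 3*x > z + 1 ∧ (2*x < 4 ∨ x + z ≠ -1) ∧ (2*v + 2*x > -9 → (v + z ≤ -2 ∧ 3*x > z + 1 ∧ (2*x < 4 ∨ x + z ≠ -1) ∧ (¬(2*v + 2*x > -9)) ∧ x > 2*p - 7 ∧ ((p ≥ 3*v - 9 → 2*p ≥ 4) ∨ 2*p ≠ -2 ∨ p < (5/4)*x - 6))) ∧ ((¬(2*v + 2*x > -9)) → (x > 2*p - 7 ∧ ((p ≥ 3*v - 9 → 2*p ≥ 4) ∨ 2*p ≠ -2 ∨ p < (5/4)*x - 6))))) ∧ ((¬(2*v + 2*x > -9)) → (x > 2*p - 7 ∧ ((p ≥ 3*v - 9 → 2*p ≥ 4) ∨ 2*p ≠ -2 ∨ p < (5/4)*x - 6)))
Then branch requires (2*v + 2*x > -9 → (2*v ≤ 5 ∧ 3*x > v - 6 ∧ (2*x < 4 ∨ v + x ≠ 6) ∧ (2*v + 2*x > -9 → (2*v ≤ 5 ∧ 3*x > v - 6 ∧ (2*x < 4 ∨ v + x ≠ 6) ∧ (¬(2*v + 2*x > -9)) ∧ x > 2*p - 7 ∧ ((p ≥ 3*v - 9 → 2*p ≥ 4) ∨ 2*p ≠ -2 ∨ p < (5/4)*x - 6))) ∧ ((¬(2*v + 2*x > -9)) → (x > 2*p - 7 ∧ ((p ≥ 3*v - 9 → 2*p ≥ 4) ∨ 2*p ≠ -2 ∨ p < (5/4)*x - 6))))) ∧ ((¬(2*v + 2*x > -9)) → (x > 2*p - 7 ∧ ((p ≥ 3*v - 9 → 2*p ≥ 4) ∨ 2*p ≠ -2 ∨ p < (5/4)*x - 6))); else branch requires (2*v + 2*x > -9 → (p + v ≤ x - 2 ∧ 4*x > p + 1 ∧ (2*x < 4 ∨ p ≠ -1) ∧ (2*v + 2*x > -9 → (p + v ≤ x - 2 ∧ 4*x > p + 1 ∧ (2*x < 4 ∨ p ≠ -1) ∧ (¬(2*v + 2*x > -9)) ∧ x > 2*p - 7 ∧ ((p ≥ 3*v - 9 → 2*p ≥ 4) ∨ 2*p ≠ -2 ∨ p < (5/4)*x - 6))) ∧ ((¬(2*v + 2*x > -9)) → (x > 2*p - 7 ∧ ((p ≥ 3*v - 9 → 2*p ≥ 4) ∨ 2*p ≠ -2 ∨ p < (5/4)*x - 6))))) ∧ ((¬(2*v + 2*x > -9)) → (x > 2*p - 7 ∧ ((p ≥ 3*v - 9 → 2*p ≥ 4) ∨ 2*p ≠ -2 ∨ p < (5/4)*x - 6))).
Before the if: ((z > 2*v - 8 ∨ p + 2*v ≥ -7) → ((2*v + 2*x > -9 → (2*v ≤ 5 ∧ 3*x > v - 6 ∧ (2*x < 4 ∨ v + x ≠ 6) ∧ (2*v + 2*x > -9 → (2*v ≤ 5 ∧ 3*x > v - 6 ∧ (2*x < 4 ∨ v + x ≠ 6) ∧ (¬(2*v + 2*x > -9)) ∧ x > 2*p - 7 ∧ ((p ≥ 3*v - 9 → 2*p ≥ 4) ∨ 2*p ≠ -2 ∨ p < (5/4)*x - 6))) ∧ ((¬(2*v + 2*x > -9)) → (x > 2*p - 7 ∧ ((p ≥ 3*v - 9 → 2*p ≥ 4) ∨ 2*p ≠ -2 ∨ p < (5/4)*x - 6))))) ∧ ((¬(2*v + 2*x > -9)) → (x > 2*p - 7 ∧ ((p ≥ 3*v - 9 → 2*p ≥ 4) ∨ 2*p ≠ -2 ∨ p < (5/4)*x - 6))))) ∧ ((¬(z > 2*v - 8 ∨ p + 2*v ≥ -7)) → ((2*v + 2*x > -9 → (p + v ≤ x - 2 ∧ 4*x > p + 1 ∧ (2*x < 4 ∨ p ≠ -1) ∧ (2*v + 2*x > -9 → (p + v ≤ x - 2 ∧ 4*x > p + 1 ∧ (2*x < 4 ∨ p ≠ -1) ∧ (¬(2*v + 2*x > -9)) ∧ x > 2*p - 7 ∧ ((p ≥ 3*v - 9 → 2*p ≥ 4) ∨ 2*p ≠ -2 ∨ p < (5/4)*x - 6))) ∧ ((¬(2*v + 2*x > -9)) → (x > 2*p - 7 ∧ ((p ≥ 3*v - 9 → 2*p ≥ 4) ∨ 2*p ≠ -2 ∨ p < (5/4)*x - 6))))) ∧ ((¬(2*v + 2*x > -9)) → (x > 2*p - 7 ∧ ((p ≥ 3*v - 9 → 2*p ≥ 4) ∨ 2*p ≠ -2 ∨ p < (5/4)*x - 6)))))
Answer: WP = ((z > 2*v - 8 ∨ p + 2*v ≥ -7) → ((2*v + 2*x > -9 → (2*v ≤ 5 ∧ 3*x > v - 6 ∧ (2*x < 4 ∨ v + x ≠ 6) ∧ (2*v + 2*x > -9 → (2*v ≤ 5 ∧ 3*x > v - 6 ∧ (2*x < 4 ∨ v + x ≠ 6) ∧ (¬(2*v + 2*x > -9)) ∧ x > 2*p - 7 ∧ ((p ≥ 3*v - 9 → 2*p ≥ 4) ∨ 2*p ≠ -2 ∨ p < (5/4)*x - 6))) ∧ ((¬(2*v + 2*x > -9)) → (x > 2*p - 7 ∧ ((p ≥ 3*v - 9 → 2*p ≥ 4) ∨ 2*p ≠ -2 ∨ p < (5/4)*x - 6))))) ∧ ((¬(2*v + 2*x > -9)) → (x > 2*p - 7 ∧ ((p ≥ 3*v - 9 → 2*p ≥ 4) ∨ 2*p ≠ -2 ∨ p < (5/4)*x - 6))))) ∧ ((¬(z > 2*v - 8 ∨ p + 2*v ≥ -7)) → ((2*v + 2*x > -9 → (p + v ≤ x - 2 ∧ 4*x > p + 1 ∧ (2*x < 4 ∨ p ≠ -1) ∧ (2*v + 2*x > -9 → (p + v ≤ x - 2 ∧ 4*x > p + 1 ∧ (2*x < 4 ∨ p ≠ -1) ∧ (¬(2*v + 2*x > -9)) ∧ x > 2*p - 7 ∧ ((p ≥ 3*v - 9 → 2*p ≥ 4) ∨ 2*p ≠ -2 ∨ p < (5/4)*x - 6))) ∧ ((¬(2*v + 2*x > -9)) → (x > 2*p - 7 ∧ ((p ≥ 3*v - 9 → 2*p ≥ 4) ∨ 2*p ≠ -2 ∨ p < (5/4)*x - 6))))) ∧ ((¬(2*v + 2*x > -9)) → (x > 2*p - 7 ∧ ((p ≥ 3*v - 9 → 2*p ≥ 4) ∨ 2*p ≠ -2 ∨ p < (5/4)*x - 6)))))


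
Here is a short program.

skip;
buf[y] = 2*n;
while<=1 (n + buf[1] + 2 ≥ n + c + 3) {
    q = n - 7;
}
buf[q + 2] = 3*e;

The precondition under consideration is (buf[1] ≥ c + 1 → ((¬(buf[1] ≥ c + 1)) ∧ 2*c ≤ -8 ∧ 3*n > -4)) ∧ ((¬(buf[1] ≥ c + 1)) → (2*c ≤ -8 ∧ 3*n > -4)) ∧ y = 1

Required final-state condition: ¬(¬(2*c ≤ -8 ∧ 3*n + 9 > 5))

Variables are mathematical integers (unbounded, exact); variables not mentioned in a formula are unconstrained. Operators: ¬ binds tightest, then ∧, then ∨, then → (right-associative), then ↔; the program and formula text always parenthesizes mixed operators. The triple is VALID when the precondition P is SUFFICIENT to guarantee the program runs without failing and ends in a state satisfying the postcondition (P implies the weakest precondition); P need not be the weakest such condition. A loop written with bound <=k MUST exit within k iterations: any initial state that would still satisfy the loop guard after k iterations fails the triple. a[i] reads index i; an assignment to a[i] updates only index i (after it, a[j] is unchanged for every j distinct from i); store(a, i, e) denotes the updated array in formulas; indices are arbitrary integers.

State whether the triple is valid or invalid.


Working backward. After the program, the postcondition ¬(¬(2*c ≤ -8 ∧ 3*n + 9 > 5)) must hold; in canonical form it is 2*c ≤ -8 ∧ 3*n > -4.
Before buf[q + 2] := 3*e: 2*c ≤ -8 ∧ 3*n > -4
Before the loop (bound <=1), unroll the exhaustion recursion (WP_0 = exit-now case; WP_j = one more guarded iteration, up to j = 1):
  WP_0: (¬(buf[1] ≥ c + 1)) ∧ 2*c ≤ -8 ∧ 3*n > -4
  WP_1: (buf[1] ≥ c + 1 → ((¬(buf[1] ≥ c + 1)) ∧ 2*c ≤ -8 ∧ 3*n > -4)) ∧ ((¬(buf[1] ≥ c + 1)) → (2*c ≤ -8 ∧ 3*n > -4))
So before the loop: (buf[1] ≥ c + 1 → ((¬(buf[1] ≥ c + 1)) ∧ 2*c ≤ -8 ∧ 3*n > -4)) ∧ ((¬(buf[1] ≥ c + 1)) → (2*c ≤ -8 ∧ 3*n > -4))
Before buf[y] := 2*n: (store(buf, y, 2*n)[1] ≥ c + 1 → ((¬(store(buf, y, 2*n)[1] ≥ c + 1)) ∧ 2*c ≤ -8 ∧ 3*n > -4)) ∧ ((¬(store(buf, y, 2*n)[1] ≥ c + 1)) → (2*c ≤ -8 ∧ 3*n > -4))
Before skip: (store(buf, y, 2*n)[1] ≥ c + 1 → ((¬(store(buf, y, 2*n)[1] ≥ c + 1)) ∧ 2*c ≤ -8 ∧ 3*n > -4)) ∧ ((¬(store(buf, y, 2*n)[1] ≥ c + 1)) → (2*c ≤ -8 ∧ 3*n > -4))
The weakest precondition is (store(buf, y, 2*n)[1] ≥ c + 1 → ((¬(store(buf, y, 2*n)[1] ≥ c + 1)) ∧ 2*c ≤ -8 ∧ 3*n > -4)) ∧ ((¬(store(buf, y, 2*n)[1] ≥ c + 1)) → (2*c ≤ -8 ∧ 3*n > -4)).
Check whether (buf[1] ≥ c + 1 → ((¬(buf[1] ≥ c + 1)) ∧ 2*c ≤ -8 ∧ 3*n > -4)) ∧ ((¬(buf[1] ≥ c + 1)) → (2*c ≤ -8 ∧ 3*n > -4)) ∧ y = 1 implies it.
Countermodel: at the initial state buf = {[1] = -4, elsewhere -4}, c = -4, n = 0, y = 1, the precondition holds but the weakest precondition fails.
Answer: invalid


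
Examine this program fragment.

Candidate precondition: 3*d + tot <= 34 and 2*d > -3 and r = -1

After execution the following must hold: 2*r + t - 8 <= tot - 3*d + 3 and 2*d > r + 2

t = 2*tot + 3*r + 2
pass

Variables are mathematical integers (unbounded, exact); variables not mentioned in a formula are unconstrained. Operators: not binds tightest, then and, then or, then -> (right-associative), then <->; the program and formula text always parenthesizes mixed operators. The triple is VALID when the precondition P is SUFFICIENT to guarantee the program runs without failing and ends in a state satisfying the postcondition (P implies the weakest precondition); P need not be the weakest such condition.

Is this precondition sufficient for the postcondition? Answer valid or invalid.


Working backward. After the program, the postcondition 2*r + t - 8 <= tot - 3*d + 3 and 2*d > r + 2 must hold; in canonical form it is 3*d + 2*r + t <= tot + 11 and 2*d > r + 2.
Before skip: 3*d + 2*r + t <= tot + 11 and 2*d > r + 2
Before t := 2*tot + 3*r + 2: 3*d + 5*r + tot <= 9 and 2*d > r + 2
The weakest precondition is 3*d + 5*r + tot <= 9 and 2*d > r + 2.
Check whether 3*d + tot <= 34 and 2*d > -3 and r = -1 implies it.
Countermodel: at the initial state d = 1, r = -1, tot = 12, the precondition holds but the weakest precondition fails.
Answer: invalid


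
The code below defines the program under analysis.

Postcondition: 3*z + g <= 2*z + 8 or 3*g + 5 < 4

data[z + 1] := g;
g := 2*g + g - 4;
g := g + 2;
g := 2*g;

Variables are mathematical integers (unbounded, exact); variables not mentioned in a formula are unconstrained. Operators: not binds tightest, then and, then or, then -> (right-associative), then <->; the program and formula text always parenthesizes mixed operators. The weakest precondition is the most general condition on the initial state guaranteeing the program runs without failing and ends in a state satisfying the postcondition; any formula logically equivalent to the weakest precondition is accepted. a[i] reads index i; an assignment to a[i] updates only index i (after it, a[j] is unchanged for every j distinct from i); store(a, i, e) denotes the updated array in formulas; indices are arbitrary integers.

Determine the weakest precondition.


Working backward. After the program, the postcondition 3*z + g <= 2*z + 8 or 3*g + 5 < 4 must hold; in canonical form it is g + z <= 8 or 3*g < -1.
Before g := 2*g: 2*g + z <= 8 or 6*g < -1
Before g := g + 2: 2*g + z <= 4 or 6*g < -13
Before g := 2*g + g - 4: 6*g + z <= 12 or 18*g < 11
Before data[z + 1] := g: 6*g + z <= 12 or 18*g < 11
Answer: WP = 6*g + z <= 12 or 18*g < 11
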